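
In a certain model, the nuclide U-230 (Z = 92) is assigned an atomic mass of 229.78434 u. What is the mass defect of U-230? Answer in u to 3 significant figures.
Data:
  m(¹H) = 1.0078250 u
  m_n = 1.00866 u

The nucleus contains 92 protons and 230 − 92 = 138 neutrons.
Mass of separated nucleons = 92(1.0078250) + 138(1.00866) = 92.7199000 + 139.19508 = 231.9149800 u
Mass defect Δm = 231.9149800 − 229.78434 = 2.1306400 u

2.13 u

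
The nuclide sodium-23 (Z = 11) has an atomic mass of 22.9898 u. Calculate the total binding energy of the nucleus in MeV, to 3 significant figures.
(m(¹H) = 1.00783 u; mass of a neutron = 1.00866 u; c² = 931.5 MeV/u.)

187 MeV

The nucleus contains 11 protons and 23 − 11 = 12 neutrons.
Total constituent mass: 11 × 1.00783 + 12 × 1.00866 = 23.19005 u
The mass defect is 23.19005 − 22.9898 = 0.20025 u.
Binding energy = Δm·c² = 0.20025 × 931.5 MeV/u = 186.533 MeV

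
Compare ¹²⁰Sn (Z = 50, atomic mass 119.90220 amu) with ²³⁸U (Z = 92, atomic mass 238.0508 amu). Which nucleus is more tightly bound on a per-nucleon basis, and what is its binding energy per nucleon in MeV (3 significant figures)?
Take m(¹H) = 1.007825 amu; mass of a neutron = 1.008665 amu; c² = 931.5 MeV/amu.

¹²⁰Sn; 8.50 MeV/nucleon

¹²⁰Sn: Σm = 50(1.007825) + 70(1.008665) = 120.997800 amu; Δm = 1.095600 amu; E_B = 1020.55 MeV; E_B/A = 8.5046 MeV
²³⁸U: Σm = 92(1.007825) + 146(1.008665) = 239.984990 amu; Δm = 1.934190 amu; E_B = 1801.7 MeV; E_B/A = 7.570 MeV
¹²⁰Sn has the higher binding energy per nucleon, so it is the more tightly bound nucleus.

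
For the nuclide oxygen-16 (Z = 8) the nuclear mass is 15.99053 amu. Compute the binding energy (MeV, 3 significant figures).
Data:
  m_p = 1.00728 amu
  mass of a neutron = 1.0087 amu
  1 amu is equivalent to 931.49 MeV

128 MeV

With 8 protons and 8 neutrons (A = 16):
Σm = 8·m_p + 8·m_n = 8.05824 + 8.0696 = 16.12784 amu
Δm = 16.12784 − 15.99053 = 0.13731 amu
Converting to energy: 0.13731 amu × 931.49 MeV/amu = 127.903 MeV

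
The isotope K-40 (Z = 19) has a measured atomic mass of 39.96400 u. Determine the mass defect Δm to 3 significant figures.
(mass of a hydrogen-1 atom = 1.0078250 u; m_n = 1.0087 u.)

0.367 u

With 19 protons and 21 neutrons (A = 40):
Σm = 19·m(¹H) + 21·m_n = 19.1486750 + 21.1827 = 40.3313750 u
Δm = 40.3313750 − 39.96400 = 0.3673750 u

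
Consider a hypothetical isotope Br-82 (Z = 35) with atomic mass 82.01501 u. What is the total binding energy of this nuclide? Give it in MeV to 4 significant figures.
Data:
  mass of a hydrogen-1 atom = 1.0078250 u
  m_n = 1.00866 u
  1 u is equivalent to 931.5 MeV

With 35 protons and 47 neutrons (A = 82):
Mass of separated nucleons = 35(1.0078250) + 47(1.00866) = 35.2738750 + 47.40702 = 82.6808950 u
Δm = 82.6808950 − 82.01501 = 0.6658850 u
E_B = 0.6658850 × 931.5 = 620.272 MeV

620.3 MeV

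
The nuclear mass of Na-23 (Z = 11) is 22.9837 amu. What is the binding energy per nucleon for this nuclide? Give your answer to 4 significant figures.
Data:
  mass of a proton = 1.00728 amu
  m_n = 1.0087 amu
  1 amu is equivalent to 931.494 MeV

Z = 11, so N = A − Z = 23 − 11 = 12.
Total constituent mass: 11 × 1.00728 + 12 × 1.0087 = 23.18448 amu
Mass defect Δm = 23.18448 − 22.9837 = 0.20078 amu
Converting to energy: 0.20078 amu × 931.494 MeV/amu = 187.025 MeV
Per nucleon: 187.025 / 23 = 8.132 MeV

8.132 MeV/nucleon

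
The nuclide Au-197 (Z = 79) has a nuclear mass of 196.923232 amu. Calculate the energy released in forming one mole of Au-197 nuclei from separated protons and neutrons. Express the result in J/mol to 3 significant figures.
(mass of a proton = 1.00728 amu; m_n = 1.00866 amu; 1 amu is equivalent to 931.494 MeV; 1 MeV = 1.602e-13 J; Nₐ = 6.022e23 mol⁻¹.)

Σm = 79·m_p + 118·m_n = 79.57512 + 119.02188 = 198.59700 amu
The mass defect is 198.59700 − 196.923232 = 1.673768 amu.
Binding energy = Δm·c² = 1.673768 × 931.494 MeV/amu = 1559.10 MeV
Per nucleus in joules: 1559.10 MeV × 1.602e-13 J/MeV = 2.4977e-10 J
Per mole: 2.4977e-10 J × 6.022e23 mol⁻¹ = 1.5041e+14 J/mol

1.50e+14 J/mol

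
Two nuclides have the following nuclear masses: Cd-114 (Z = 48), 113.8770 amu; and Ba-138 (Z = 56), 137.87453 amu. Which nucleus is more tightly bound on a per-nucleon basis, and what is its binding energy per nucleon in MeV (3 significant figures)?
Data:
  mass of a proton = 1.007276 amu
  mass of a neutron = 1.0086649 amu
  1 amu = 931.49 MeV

Cd-114; 8.53 MeV/nucleon

Cd-114: Σm = 48(1.007276) + 66(1.0086649) = 114.9211314 amu; Δm = 1.0441314 amu; E_B = 972.60 MeV; E_B/A = 8.532 MeV
Ba-138: Σm = 56(1.007276) + 82(1.0086649) = 139.1179778 amu; Δm = 1.2434478 amu; E_B = 1158.3 MeV; E_B/A = 8.393 MeV
Cd-114 has the higher binding energy per nucleon, so it is the more tightly bound nucleus.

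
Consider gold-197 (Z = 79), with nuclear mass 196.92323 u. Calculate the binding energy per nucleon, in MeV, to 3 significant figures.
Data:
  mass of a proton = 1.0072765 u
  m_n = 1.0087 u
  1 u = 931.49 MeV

7.94 MeV/nucleon

Z = 79, so N = A − Z = 197 − 79 = 118.
Mass of separated nucleons = 79(1.0072765) + 118(1.0087) = 79.5748435 + 119.0266 = 198.6014435 u
The mass defect is 198.6014435 − 196.92323 = 1.6782135 u.
Converting to energy: 1.6782135 u × 931.49 MeV/u = 1563.24 MeV
BE/A = 1563.24 MeV / 197 = 7.935 MeV/nucleon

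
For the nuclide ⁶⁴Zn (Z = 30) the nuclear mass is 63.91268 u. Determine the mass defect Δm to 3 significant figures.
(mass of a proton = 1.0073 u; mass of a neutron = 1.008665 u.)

The nucleus contains 30 protons and 64 − 30 = 34 neutrons.
Mass of separated nucleons = 30(1.0073) + 34(1.008665) = 30.2190 + 34.294610 = 64.513610 u
The mass defect is 64.513610 − 63.91268 = 0.600930 u.

0.601 u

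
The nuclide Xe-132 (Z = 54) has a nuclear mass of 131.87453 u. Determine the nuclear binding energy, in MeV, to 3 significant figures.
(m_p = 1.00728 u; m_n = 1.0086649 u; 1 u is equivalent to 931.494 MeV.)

Σm = 54·m_p + 78·m_n = 54.39312 + 78.6758622 = 133.0689822 u
The mass defect is 133.0689822 − 131.87453 = 1.1944522 u.
Binding energy = Δm·c² = 1.1944522 × 931.494 MeV/u = 1112.63 MeV

1110 MeV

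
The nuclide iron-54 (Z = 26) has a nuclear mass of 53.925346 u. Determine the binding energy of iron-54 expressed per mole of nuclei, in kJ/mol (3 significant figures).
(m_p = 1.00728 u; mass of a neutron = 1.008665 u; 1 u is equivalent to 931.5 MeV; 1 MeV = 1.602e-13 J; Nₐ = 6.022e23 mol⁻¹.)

4.55e+10 kJ/mol

With 26 protons and 28 neutrons (A = 54):
Σm = 26·m_p + 28·m_n = 26.18928 + 28.242620 = 54.431900 u
The mass defect is 54.431900 − 53.925346 = 0.506554 u.
Converting to energy: 0.506554 u × 931.5 MeV/u = 471.855 MeV
Per nucleus in joules: 471.855 MeV × 1.602e-13 J/MeV = 7.5591e-11 J
Per mole: 7.5591e-11 J × 6.022e23 mol⁻¹ = 4.5521e+13 J/mol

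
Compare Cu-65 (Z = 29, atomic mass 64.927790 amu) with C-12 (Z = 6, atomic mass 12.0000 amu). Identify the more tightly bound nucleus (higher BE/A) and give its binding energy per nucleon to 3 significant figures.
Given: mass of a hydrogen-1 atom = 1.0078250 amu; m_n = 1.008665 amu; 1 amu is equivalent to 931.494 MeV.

Cu-65: Σm = 29(1.0078250) + 36(1.008665) = 65.5388650 amu; Δm = 0.6110750 amu; E_B = 569.21 MeV; E_B/A = 8.757 MeV
C-12: Σm = 6(1.0078250) + 6(1.008665) = 12.0989400 amu; Δm = 0.0989400 amu; E_B = 92.162 MeV; E_B/A = 7.680 MeV
Cu-65 has the higher binding energy per nucleon, so it is the more tightly bound nucleus.

Cu-65; 8.76 MeV/nucleon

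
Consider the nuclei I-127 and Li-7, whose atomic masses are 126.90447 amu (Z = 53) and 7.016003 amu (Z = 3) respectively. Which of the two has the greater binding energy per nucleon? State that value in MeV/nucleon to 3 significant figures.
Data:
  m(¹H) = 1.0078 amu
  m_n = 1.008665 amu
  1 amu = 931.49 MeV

I-127; 8.44 MeV/nucleon

I-127: Σm = 53(1.0078) + 74(1.008665) = 128.054610 amu; Δm = 1.150140 amu; E_B = 1071.34 MeV; E_B/A = 8.436 MeV
Li-7: Σm = 3(1.0078) + 4(1.008665) = 7.058060 amu; Δm = 0.042057 amu; E_B = 39.176 MeV; E_B/A = 5.597 MeV
I-127 has the higher binding energy per nucleon, so it is the more tightly bound nucleus.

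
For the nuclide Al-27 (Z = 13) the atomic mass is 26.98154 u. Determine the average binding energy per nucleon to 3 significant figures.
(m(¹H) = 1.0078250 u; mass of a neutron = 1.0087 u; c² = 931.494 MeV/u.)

The nucleus contains 13 protons and 27 − 13 = 14 neutrons.
Total constituent mass: 13 × 1.0078250 + 14 × 1.0087 = 27.2235250 u
Δm = 27.2235250 − 26.98154 = 0.2419850 u
Converting to energy: 0.2419850 u × 931.494 MeV/u = 225.408 MeV
Per nucleon: 225.408 / 27 = 8.348 MeV

8.35 MeV/nucleon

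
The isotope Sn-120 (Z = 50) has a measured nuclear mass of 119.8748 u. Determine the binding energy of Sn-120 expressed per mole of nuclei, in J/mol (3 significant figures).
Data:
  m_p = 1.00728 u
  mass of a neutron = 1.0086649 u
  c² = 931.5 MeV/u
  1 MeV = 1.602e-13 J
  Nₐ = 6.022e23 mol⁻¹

The nucleus contains 50 protons and 120 − 50 = 70 neutrons.
Total constituent mass: 50 × 1.00728 + 70 × 1.0086649 = 120.9705430 u
Δm = 120.9705430 − 119.8748 = 1.0957430 u
Binding energy = Δm·c² = 1.0957430 × 931.5 MeV/u = 1020.68 MeV
Per nucleus in joules: 1020.68 MeV × 1.602e-13 J/MeV = 1.6351e-10 J
Per mole: 1.6351e-10 J × 6.022e23 mol⁻¹ = 9.8466e+13 J/mol

9.85e+13 J/mol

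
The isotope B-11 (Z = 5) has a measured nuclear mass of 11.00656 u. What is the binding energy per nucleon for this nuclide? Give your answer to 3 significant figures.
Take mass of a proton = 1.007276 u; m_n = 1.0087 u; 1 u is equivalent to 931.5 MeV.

The nucleus contains 5 protons and 11 − 5 = 6 neutrons.
Mass of separated nucleons = 5(1.007276) + 6(1.0087) = 5.036380 + 6.0522 = 11.088580 u
Δm = 11.088580 − 11.00656 = 0.082020 u
Converting to energy: 0.082020 u × 931.5 MeV/u = 76.4016 MeV
BE/A = 76.4016 MeV / 11 = 6.946 MeV/nucleon

6.95 MeV/nucleon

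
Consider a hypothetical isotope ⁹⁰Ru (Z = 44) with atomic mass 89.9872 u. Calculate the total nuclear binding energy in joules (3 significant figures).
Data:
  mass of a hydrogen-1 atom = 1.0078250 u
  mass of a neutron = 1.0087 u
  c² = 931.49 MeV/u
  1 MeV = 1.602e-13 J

The nucleus contains 44 protons and 90 − 44 = 46 neutrons.
Total constituent mass: 44 × 1.0078250 + 46 × 1.0087 = 90.7445000 u
The mass defect is 90.7445000 − 89.9872 = 0.7573000 u.
E_B = 0.7573000 × 931.49 = 705.417 MeV
In joules: 705.417 MeV × 1.602e-13 J/MeV = 1.1301e-10 J

1.13e-10 J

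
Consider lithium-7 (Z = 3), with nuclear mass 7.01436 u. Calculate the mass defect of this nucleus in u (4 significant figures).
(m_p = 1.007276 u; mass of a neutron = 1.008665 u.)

The nucleus contains 3 protons and 7 − 3 = 4 neutrons.
Σm = 3·m_p + 4·m_n = 3.021828 + 4.034660 = 7.056488 u
Mass defect Δm = 7.056488 − 7.01436 = 0.042128 u

0.04213 u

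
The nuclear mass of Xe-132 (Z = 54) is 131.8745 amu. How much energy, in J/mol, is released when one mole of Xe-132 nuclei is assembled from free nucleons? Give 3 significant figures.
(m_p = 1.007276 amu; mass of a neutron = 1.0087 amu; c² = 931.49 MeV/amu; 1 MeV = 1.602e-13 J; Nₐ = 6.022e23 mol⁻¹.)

The nucleus contains 54 protons and 132 − 54 = 78 neutrons.
Σm = 54·m_p + 78·m_n = 54.392904 + 78.6786 = 133.071504 amu
Δm = 133.071504 − 131.8745 = 1.197004 amu
Binding energy = Δm·c² = 1.197004 × 931.49 MeV/amu = 1115.00 MeV
Per nucleus in joules: 1115.00 MeV × 1.602e-13 J/MeV = 1.7862e-10 J
Per mole: 1.7862e-10 J × 6.022e23 mol⁻¹ = 1.0756e+14 J/mol

1.08e+14 J/mol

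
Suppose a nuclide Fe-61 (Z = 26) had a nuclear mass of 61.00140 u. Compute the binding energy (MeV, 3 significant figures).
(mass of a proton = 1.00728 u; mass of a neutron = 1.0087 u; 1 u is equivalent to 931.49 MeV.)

459 MeV

Total constituent mass: 26 × 1.00728 + 35 × 1.0087 = 61.49378 u
Mass defect Δm = 61.49378 − 61.00140 = 0.49238 u
Converting to energy: 0.49238 u × 931.49 MeV/u = 458.647 MeV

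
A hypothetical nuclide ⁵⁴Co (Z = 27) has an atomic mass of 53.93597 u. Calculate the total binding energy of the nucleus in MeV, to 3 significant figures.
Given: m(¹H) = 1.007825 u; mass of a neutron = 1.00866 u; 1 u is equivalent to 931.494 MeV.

474 MeV

The nucleus contains 27 protons and 54 − 27 = 27 neutrons.
Σm = 27·m(¹H) + 27·m_n = 27.211275 + 27.23382 = 54.445095 u
Mass defect Δm = 54.445095 − 53.93597 = 0.509125 u
Binding energy = Δm·c² = 0.509125 × 931.494 MeV/u = 474.247 MeV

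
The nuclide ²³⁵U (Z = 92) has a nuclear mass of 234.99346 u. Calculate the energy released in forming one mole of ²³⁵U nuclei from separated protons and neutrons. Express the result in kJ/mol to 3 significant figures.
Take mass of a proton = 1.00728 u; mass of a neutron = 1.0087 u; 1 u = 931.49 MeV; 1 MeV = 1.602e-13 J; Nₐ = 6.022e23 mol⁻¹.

Z = 92, so N = A − Z = 235 − 92 = 143.
Mass of separated nucleons = 92(1.00728) + 143(1.0087) = 92.66976 + 144.2441 = 236.91386 u
Δm = 236.91386 − 234.99346 = 1.92040 u
Converting to energy: 1.92040 u × 931.49 MeV/u = 1788.83 MeV
Per nucleus in joules: 1788.83 MeV × 1.602e-13 J/MeV = 2.8657e-10 J
Per mole: 2.8657e-10 J × 6.022e23 mol⁻¹ = 1.7257e+14 J/mol

1.73e+11 kJ/mol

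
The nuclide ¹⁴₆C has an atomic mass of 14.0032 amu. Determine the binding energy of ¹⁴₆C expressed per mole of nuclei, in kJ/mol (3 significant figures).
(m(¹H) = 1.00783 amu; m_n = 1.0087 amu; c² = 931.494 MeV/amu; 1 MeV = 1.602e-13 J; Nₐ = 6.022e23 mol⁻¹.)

1.02e+10 kJ/mol

The nucleus contains 6 protons and 14 − 6 = 8 neutrons.
Σm = 6·m(¹H) + 8·m_n = 6.04698 + 8.0696 = 14.11658 amu
Δm = 14.11658 − 14.0032 = 0.11338 amu
Binding energy = Δm·c² = 0.11338 × 931.494 MeV/amu = 105.613 MeV
Per nucleus in joules: 105.613 MeV × 1.602e-13 J/MeV = 1.6919e-11 J
Per mole: 1.6919e-11 J × 6.022e23 mol⁻¹ = 1.0189e+13 J/mol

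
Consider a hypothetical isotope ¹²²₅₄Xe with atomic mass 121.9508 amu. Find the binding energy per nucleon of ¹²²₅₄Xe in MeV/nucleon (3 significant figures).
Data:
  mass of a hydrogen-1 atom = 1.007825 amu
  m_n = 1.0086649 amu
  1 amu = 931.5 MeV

With 54 protons and 68 neutrons (A = 122):
Total constituent mass: 54 × 1.007825 + 68 × 1.0086649 = 123.0117632 amu
The mass defect is 123.0117632 − 121.9508 = 1.0609632 amu.
E_B = 1.0609632 × 931.5 = 988.287 MeV
Dividing by A = 122 gives 8.101 MeV per nucleon.

8.10 MeV/nucleon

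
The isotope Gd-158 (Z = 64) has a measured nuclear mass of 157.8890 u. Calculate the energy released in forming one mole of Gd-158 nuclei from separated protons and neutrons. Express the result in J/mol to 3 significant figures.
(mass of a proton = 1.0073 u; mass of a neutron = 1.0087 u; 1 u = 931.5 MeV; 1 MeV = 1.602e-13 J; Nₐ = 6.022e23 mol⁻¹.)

Mass of separated nucleons = 64(1.0073) + 94(1.0087) = 64.4672 + 94.8178 = 159.2850 u
Δm = 159.2850 − 157.8890 = 1.3960 u
Converting to energy: 1.3960 u × 931.5 MeV/u = 1300.37 MeV
Per nucleus in joules: 1300.37 MeV × 1.602e-13 J/MeV = 2.0832e-10 J
Per mole: 2.0832e-10 J × 6.022e23 mol⁻¹ = 1.2545e+14 J/mol

1.25e+14 J/mol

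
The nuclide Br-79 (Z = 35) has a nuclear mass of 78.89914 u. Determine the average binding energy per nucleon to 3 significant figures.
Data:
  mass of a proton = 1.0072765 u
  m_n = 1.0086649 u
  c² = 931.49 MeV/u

8.69 MeV/nucleon

Z = 35, so N = A − Z = 79 − 35 = 44.
Total constituent mass: 35 × 1.0072765 + 44 × 1.0086649 = 79.6359331 u
The mass defect is 79.6359331 − 78.89914 = 0.7367931 u.
E_B = 0.7367931 × 931.49 = 686.315 MeV
BE/A = 686.315 MeV / 79 = 8.688 MeV/nucleon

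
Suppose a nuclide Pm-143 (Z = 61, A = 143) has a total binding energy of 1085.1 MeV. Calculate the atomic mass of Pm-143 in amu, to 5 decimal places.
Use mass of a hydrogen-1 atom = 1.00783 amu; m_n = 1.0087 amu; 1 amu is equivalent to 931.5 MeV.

143.02613 amu

Mass defect = 1085.1 MeV / (931.5 MeV/amu) = 1.1648953 amu
Constituent mass = 61(1.00783) + 82(1.0087) = 144.19103 amu
Atomic mass = 144.19103 − 1.1648953 = 143.0261347 amu ≈ 143.02613 amu (to 5 decimal places)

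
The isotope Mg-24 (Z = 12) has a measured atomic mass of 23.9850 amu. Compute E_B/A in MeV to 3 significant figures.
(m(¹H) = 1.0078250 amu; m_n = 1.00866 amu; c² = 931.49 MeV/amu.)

8.26 MeV/nucleon

Mass of separated nucleons = 12(1.0078250) + 12(1.00866) = 12.0939000 + 12.10392 = 24.1978200 amu
Δm = 24.1978200 − 23.9850 = 0.2128200 amu
Binding energy = Δm·c² = 0.2128200 × 931.49 MeV/amu = 198.240 MeV
Per nucleon: 198.240 / 24 = 8.260 MeV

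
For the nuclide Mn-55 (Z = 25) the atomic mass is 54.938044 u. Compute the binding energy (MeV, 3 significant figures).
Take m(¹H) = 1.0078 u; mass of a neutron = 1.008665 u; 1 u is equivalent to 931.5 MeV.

481 MeV

The nucleus contains 25 protons and 55 − 25 = 30 neutrons.
Σm = 25·m(¹H) + 30·m_n = 25.1950 + 30.259950 = 55.454950 u
The mass defect is 55.454950 − 54.938044 = 0.516906 u.
Binding energy = Δm·c² = 0.516906 × 931.5 MeV/u = 481.498 MeV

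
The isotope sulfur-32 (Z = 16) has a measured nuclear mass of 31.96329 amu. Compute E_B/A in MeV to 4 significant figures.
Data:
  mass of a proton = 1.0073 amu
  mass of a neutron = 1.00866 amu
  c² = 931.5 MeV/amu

Z = 16, so N = A − Z = 32 − 16 = 16.
Mass of separated nucleons = 16(1.0073) + 16(1.00866) = 16.1168 + 16.13856 = 32.25536 amu
Mass defect Δm = 32.25536 − 31.96329 = 0.29207 amu
Binding energy = Δm·c² = 0.29207 × 931.5 MeV/amu = 272.063 MeV
Per nucleon: 272.063 / 32 = 8.502 MeV

8.502 MeV/nucleon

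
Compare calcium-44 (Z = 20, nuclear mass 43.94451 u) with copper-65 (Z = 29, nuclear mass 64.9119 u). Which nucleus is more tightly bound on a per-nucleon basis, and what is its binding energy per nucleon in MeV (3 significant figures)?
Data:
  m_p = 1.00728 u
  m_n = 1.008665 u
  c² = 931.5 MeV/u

copper-65; 8.76 MeV/nucleon

calcium-44: Σm = 20(1.00728) + 24(1.008665) = 44.353560 u; Δm = 0.409050 u; E_B = 381.03 MeV; E_B/A = 8.660 MeV
copper-65: Σm = 29(1.00728) + 36(1.008665) = 65.523060 u; Δm = 0.611160 u; E_B = 569.30 MeV; E_B/A = 8.758 MeV
copper-65 has the higher binding energy per nucleon, so it is the more tightly bound nucleus.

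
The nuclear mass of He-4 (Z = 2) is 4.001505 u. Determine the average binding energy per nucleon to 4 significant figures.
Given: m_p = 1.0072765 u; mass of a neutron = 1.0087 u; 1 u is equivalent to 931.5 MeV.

7.091 MeV/nucleon

With 2 protons and 2 neutrons (A = 4):
Total constituent mass: 2 × 1.0072765 + 2 × 1.0087 = 4.0319530 u
Δm = 4.0319530 − 4.001505 = 0.0304480 u
Converting to energy: 0.0304480 u × 931.5 MeV/u = 28.3623 MeV
BE/A = 28.3623 MeV / 4 = 7.091 MeV/nucleon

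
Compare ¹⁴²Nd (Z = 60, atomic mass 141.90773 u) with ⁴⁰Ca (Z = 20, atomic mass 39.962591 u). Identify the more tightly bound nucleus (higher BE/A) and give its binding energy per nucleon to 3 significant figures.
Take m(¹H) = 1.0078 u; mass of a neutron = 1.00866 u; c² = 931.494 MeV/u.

¹⁴²Nd: Σm = 60(1.0078) + 82(1.00866) = 143.17812 u; Δm = 1.27039 u; E_B = 1183.4 MeV; E_B/A = 8.334 MeV
⁴⁰Ca: Σm = 20(1.0078) + 20(1.00866) = 40.32920 u; Δm = 0.366609 u; E_B = 341.49 MeV; E_B/A = 8.537 MeV
⁴⁰Ca has the higher binding energy per nucleon, so it is the more tightly bound nucleus.

⁴⁰Ca; 8.54 MeV/nucleon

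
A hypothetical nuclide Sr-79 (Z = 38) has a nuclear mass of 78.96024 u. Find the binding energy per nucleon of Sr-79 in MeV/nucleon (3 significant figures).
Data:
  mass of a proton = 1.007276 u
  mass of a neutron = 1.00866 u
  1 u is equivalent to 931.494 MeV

The nucleus contains 38 protons and 79 − 38 = 41 neutrons.
Σm = 38·m_p + 41·m_n = 38.276488 + 41.35506 = 79.631548 u
Mass defect Δm = 79.631548 − 78.96024 = 0.671308 u
E_B = 0.671308 × 931.494 = 625.319 MeV
Dividing by A = 79 gives 7.915 MeV per nucleon.

7.92 MeV/nucleon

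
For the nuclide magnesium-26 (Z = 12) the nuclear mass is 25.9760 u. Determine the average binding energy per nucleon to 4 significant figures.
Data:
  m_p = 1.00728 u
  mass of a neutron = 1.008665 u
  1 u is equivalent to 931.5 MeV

Σm = 12·m_p + 14·m_n = 12.08736 + 14.121310 = 26.208670 u
Mass defect Δm = 26.208670 − 25.9760 = 0.232670 u
Binding energy = Δm·c² = 0.232670 × 931.5 MeV/u = 216.732 MeV
Dividing by A = 26 gives 8.336 MeV per nucleon.

8.336 MeV/nucleon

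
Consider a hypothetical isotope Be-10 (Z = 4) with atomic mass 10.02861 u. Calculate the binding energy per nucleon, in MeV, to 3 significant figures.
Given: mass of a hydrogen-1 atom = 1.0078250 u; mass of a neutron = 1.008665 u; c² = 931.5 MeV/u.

5.09 MeV/nucleon

Σm = 4·m(¹H) + 6·m_n = 4.0313000 + 6.051990 = 10.0832900 u
Δm = 10.0832900 − 10.02861 = 0.0546800 u
Converting to energy: 0.0546800 u × 931.5 MeV/u = 50.9344 MeV
Per nucleon: 50.9344 / 10 = 5.093 MeV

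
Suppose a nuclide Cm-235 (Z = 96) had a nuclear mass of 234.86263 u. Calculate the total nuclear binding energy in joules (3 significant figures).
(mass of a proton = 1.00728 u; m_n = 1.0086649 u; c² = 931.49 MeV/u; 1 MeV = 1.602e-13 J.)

Σm = 96·m_p + 139·m_n = 96.69888 + 140.2044211 = 236.9033011 u
Δm = 236.9033011 − 234.86263 = 2.0406711 u
Binding energy = Δm·c² = 2.0406711 × 931.49 MeV/u = 1900.86 MeV
In joules: 1900.86 MeV × 1.602e-13 J/MeV = 3.0452e-10 J

3.05e-10 J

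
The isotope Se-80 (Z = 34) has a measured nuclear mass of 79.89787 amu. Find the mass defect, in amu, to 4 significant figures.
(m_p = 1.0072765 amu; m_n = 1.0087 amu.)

0.7497 amu

Total constituent mass: 34 × 1.0072765 + 46 × 1.0087 = 80.6476010 amu
The mass defect is 80.6476010 − 79.89787 = 0.7497310 amu.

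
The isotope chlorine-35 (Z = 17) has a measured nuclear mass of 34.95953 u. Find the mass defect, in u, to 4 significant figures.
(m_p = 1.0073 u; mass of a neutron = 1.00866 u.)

0.3205 u

Mass of separated nucleons = 17(1.0073) + 18(1.00866) = 17.1241 + 18.15588 = 35.27998 u
The mass defect is 35.27998 − 34.95953 = 0.32045 u.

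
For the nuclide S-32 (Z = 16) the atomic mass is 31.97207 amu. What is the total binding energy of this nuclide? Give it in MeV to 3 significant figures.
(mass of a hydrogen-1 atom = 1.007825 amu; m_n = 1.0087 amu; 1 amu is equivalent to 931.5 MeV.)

The nucleus contains 16 protons and 32 − 16 = 16 neutrons.
Mass of separated nucleons = 16(1.007825) + 16(1.0087) = 16.125200 + 16.1392 = 32.264400 amu
The mass defect is 32.264400 − 31.97207 = 0.292330 amu.
E_B = 0.292330 × 931.5 = 272.305 MeV

272 MeV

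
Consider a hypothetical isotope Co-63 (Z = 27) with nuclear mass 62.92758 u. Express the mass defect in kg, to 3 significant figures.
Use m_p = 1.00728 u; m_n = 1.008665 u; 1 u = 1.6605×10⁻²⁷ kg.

9.65e-28 kg

With 27 protons and 36 neutrons (A = 63):
Mass of separated nucleons = 27(1.00728) + 36(1.008665) = 27.19656 + 36.311940 = 63.508500 u
Mass defect Δm = 63.508500 − 62.92758 = 0.580920 u
In SI units: 0.580920 u × 1.6605×10⁻²⁷ kg/u = 9.6462e-28 kg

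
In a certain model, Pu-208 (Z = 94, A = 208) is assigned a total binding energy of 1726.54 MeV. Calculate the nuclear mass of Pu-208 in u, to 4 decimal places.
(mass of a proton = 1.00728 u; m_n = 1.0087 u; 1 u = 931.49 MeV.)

Mass defect = 1726.54 MeV / (931.49 MeV/u) = 1.853525 u
Constituent mass = 94(1.00728) + 114(1.0087) = 209.67612 u
Nuclear mass = 209.67612 − 1.853525 = 207.822595 u ≈ 207.8226 u (to 4 decimal places)

207.8226 u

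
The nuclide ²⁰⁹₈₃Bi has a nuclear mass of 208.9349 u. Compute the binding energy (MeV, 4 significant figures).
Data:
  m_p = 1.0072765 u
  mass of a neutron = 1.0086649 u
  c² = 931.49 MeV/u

Σm = 83·m_p + 126·m_n = 83.6039495 + 127.0917774 = 210.6957269 u
Δm = 210.6957269 − 208.9349 = 1.7608269 u
Binding energy = Δm·c² = 1.7608269 × 931.49 MeV/u = 1640.19 MeV

1640 MeV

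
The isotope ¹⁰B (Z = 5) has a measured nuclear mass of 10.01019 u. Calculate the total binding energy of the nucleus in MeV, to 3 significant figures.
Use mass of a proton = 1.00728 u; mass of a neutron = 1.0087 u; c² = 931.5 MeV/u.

64.9 MeV

The nucleus contains 5 protons and 10 − 5 = 5 neutrons.
Mass of separated nucleons = 5(1.00728) + 5(1.0087) = 5.03640 + 5.0435 = 10.07990 u
Δm = 10.07990 − 10.01019 = 0.06971 u
E_B = 0.06971 × 931.5 = 64.9349 MeV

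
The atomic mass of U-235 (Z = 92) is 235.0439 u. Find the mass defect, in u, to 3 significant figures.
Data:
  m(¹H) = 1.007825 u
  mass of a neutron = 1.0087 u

1.92 u

With 92 protons and 143 neutrons (A = 235):
Mass of separated nucleons = 92(1.007825) + 143(1.0087) = 92.719900 + 144.2441 = 236.964000 u
The mass defect is 236.964000 − 235.0439 = 1.920100 u.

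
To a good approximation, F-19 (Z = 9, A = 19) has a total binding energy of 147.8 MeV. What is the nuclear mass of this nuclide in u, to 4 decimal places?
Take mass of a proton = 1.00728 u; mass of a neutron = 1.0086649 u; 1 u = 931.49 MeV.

18.9935 u

Mass defect = 147.8 MeV / (931.49 MeV/u) = 0.158671 u
Constituent mass = 9(1.00728) + 10(1.0086649) = 19.1521690 u
Nuclear mass = 19.1521690 − 0.158671 = 18.9934980 u ≈ 18.9935 u (to 4 decimal places)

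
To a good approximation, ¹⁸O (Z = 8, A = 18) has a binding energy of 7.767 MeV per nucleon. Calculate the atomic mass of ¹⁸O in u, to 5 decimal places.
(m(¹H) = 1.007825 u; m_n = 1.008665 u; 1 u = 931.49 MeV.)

17.99916 u

Total binding energy = 18 × 7.767 = 139.806 MeV
Mass defect = 139.806 MeV / (931.49 MeV/u) = 0.1500886 u
Constituent mass = 8(1.007825) + 10(1.008665) = 18.149250 u
Atomic mass = 18.149250 − 0.1500886 = 17.9991614 u ≈ 17.99916 u (to 5 decimal places)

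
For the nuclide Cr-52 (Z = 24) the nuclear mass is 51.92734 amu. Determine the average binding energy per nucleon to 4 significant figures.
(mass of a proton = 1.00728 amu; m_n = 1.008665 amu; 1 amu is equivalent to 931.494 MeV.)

8.778 MeV/nucleon

Z = 24, so N = A − Z = 52 − 24 = 28.
Total constituent mass: 24 × 1.00728 + 28 × 1.008665 = 52.417340 amu
Δm = 52.417340 − 51.92734 = 0.490000 amu
E_B = 0.490000 × 931.494 = 456.432 MeV
Dividing by A = 52 gives 8.778 MeV per nucleon.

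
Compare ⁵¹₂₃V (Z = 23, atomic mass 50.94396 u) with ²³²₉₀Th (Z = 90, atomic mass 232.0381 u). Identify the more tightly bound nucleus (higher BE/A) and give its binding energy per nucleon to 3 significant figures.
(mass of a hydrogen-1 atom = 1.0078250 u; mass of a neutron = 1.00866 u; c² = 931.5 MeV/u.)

⁵¹₂₃V; 8.74 MeV/nucleon

⁵¹₂₃V: Σm = 23(1.0078250) + 28(1.00866) = 51.4224550 u; Δm = 0.4784950 u; E_B = 445.72 MeV; E_B/A = 8.740 MeV
²³²₉₀Th: Σm = 90(1.0078250) + 142(1.00866) = 233.9339700 u; Δm = 1.8958700 u; E_B = 1766.0 MeV; E_B/A = 7.612 MeV
⁵¹₂₃V has the higher binding energy per nucleon, so it is the more tightly bound nucleus.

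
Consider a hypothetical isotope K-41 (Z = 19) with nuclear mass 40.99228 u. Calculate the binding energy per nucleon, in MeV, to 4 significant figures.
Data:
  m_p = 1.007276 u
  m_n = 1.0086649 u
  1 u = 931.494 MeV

7.647 MeV/nucleon

With 19 protons and 22 neutrons (A = 41):
Total constituent mass: 19 × 1.007276 + 22 × 1.0086649 = 41.3288718 u
Δm = 41.3288718 − 40.99228 = 0.3365918 u
Binding energy = Δm·c² = 0.3365918 × 931.494 MeV/u = 313.533 MeV
Dividing by A = 41 gives 7.647 MeV per nucleon.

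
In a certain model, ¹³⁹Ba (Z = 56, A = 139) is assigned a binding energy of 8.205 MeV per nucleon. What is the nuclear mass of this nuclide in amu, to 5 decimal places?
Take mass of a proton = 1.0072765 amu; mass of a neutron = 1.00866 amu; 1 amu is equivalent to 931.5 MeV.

Total binding energy = 139 × 8.205 = 1140.495 MeV
Mass defect = 1140.495 MeV / (931.5 MeV/amu) = 1.2243639 amu
Constituent mass = 56(1.0072765) + 83(1.00866) = 140.1262640 amu
Nuclear mass = 140.1262640 − 1.2243639 = 138.9019001 amu ≈ 138.90190 amu (to 5 decimal places)

138.90190 amu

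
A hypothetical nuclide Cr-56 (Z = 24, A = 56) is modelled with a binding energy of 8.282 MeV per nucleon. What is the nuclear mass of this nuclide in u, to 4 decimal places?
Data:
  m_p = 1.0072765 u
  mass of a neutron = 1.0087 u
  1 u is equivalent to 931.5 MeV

Total binding energy = 56 × 8.282 = 463.792 MeV
Mass defect = 463.792 MeV / (931.5 MeV/u) = 0.497898 u
Constituent mass = 24(1.0072765) + 32(1.0087) = 56.4530360 u
Nuclear mass = 56.4530360 − 0.497898 = 55.9551380 u ≈ 55.9551 u (to 4 decimal places)

55.9551 u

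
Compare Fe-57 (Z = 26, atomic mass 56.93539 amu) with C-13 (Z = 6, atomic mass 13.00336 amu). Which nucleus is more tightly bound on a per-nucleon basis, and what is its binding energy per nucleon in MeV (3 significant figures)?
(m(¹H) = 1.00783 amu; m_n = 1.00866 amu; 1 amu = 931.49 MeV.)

Fe-57: Σm = 26(1.00783) + 31(1.00866) = 57.47204 amu; Δm = 0.53665 amu; E_B = 499.88 MeV; E_B/A = 8.770 MeV
C-13: Σm = 6(1.00783) + 7(1.00866) = 13.10760 amu; Δm = 0.10424 amu; E_B = 97.099 MeV; E_B/A = 7.469 MeV
Fe-57 has the higher binding energy per nucleon, so it is the more tightly bound nucleus.

Fe-57; 8.77 MeV/nucleon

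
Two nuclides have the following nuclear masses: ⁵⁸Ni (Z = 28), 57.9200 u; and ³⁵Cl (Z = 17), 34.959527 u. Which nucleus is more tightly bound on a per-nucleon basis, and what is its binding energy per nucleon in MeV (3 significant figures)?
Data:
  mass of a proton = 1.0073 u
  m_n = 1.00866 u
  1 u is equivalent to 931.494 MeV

⁵⁸Ni: Σm = 28(1.0073) + 30(1.00866) = 58.46420 u; Δm = 0.54420 u; E_B = 506.92 MeV; E_B/A = 8.740 MeV
³⁵Cl: Σm = 17(1.0073) + 18(1.00866) = 35.27998 u; Δm = 0.320453 u; E_B = 298.50 MeV; E_B/A = 8.529 MeV
⁵⁸Ni has the higher binding energy per nucleon, so it is the more tightly bound nucleus.

⁵⁸Ni; 8.74 MeV/nucleon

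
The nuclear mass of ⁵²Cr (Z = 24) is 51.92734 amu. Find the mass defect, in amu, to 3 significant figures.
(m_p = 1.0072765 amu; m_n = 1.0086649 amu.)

With 24 protons and 28 neutrons (A = 52):
Mass of separated nucleons = 24(1.0072765) + 28(1.0086649) = 24.1746360 + 28.2426172 = 52.4172532 amu
Δm = 52.4172532 − 51.92734 = 0.4899132 amu

0.490 amu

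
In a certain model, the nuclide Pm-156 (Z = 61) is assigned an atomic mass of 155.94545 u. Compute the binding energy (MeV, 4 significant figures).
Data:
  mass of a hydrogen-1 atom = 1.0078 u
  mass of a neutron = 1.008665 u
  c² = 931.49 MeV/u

1261 MeV

With 61 protons and 95 neutrons (A = 156):
Σm = 61·m(¹H) + 95·m_n = 61.4758 + 95.823175 = 157.298975 u
Mass defect Δm = 157.298975 − 155.94545 = 1.353525 u
E_B = 1.353525 × 931.49 = 1260.80 MeV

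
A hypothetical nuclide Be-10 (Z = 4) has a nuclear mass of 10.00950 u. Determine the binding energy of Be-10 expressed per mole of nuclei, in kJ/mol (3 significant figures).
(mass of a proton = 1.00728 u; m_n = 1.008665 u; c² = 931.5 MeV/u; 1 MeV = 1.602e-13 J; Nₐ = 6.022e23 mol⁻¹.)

Σm = 4·m_p + 6·m_n = 4.02912 + 6.051990 = 10.081110 u
Δm = 10.081110 − 10.00950 = 0.071610 u
Binding energy = Δm·c² = 0.071610 × 931.5 MeV/u = 66.7047 MeV
Per nucleus in joules: 66.7047 MeV × 1.602e-13 J/MeV = 1.0686e-11 J
Per mole: 1.0686e-11 J × 6.022e23 mol⁻¹ = 6.4351e+12 J/mol

6.44e+09 kJ/mol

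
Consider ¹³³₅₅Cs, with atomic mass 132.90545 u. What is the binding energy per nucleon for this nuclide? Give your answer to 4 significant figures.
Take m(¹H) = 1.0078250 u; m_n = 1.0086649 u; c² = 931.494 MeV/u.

The nucleus contains 55 protons and 133 − 55 = 78 neutrons.
Σm = 55·m(¹H) + 78·m_n = 55.4303750 + 78.6758622 = 134.1062372 u
The mass defect is 134.1062372 − 132.90545 = 1.2007872 u.
E_B = 1.2007872 × 931.494 = 1118.53 MeV
Per nucleon: 1118.53 / 133 = 8.410 MeV

8.410 MeV/nucleon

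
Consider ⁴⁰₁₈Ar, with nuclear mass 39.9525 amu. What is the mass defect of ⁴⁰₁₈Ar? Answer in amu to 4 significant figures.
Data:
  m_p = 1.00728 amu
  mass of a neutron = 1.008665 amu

0.3692 amu

Mass of separated nucleons = 18(1.00728) + 22(1.008665) = 18.13104 + 22.190630 = 40.321670 amu
Δm = 40.321670 − 39.9525 = 0.369170 amu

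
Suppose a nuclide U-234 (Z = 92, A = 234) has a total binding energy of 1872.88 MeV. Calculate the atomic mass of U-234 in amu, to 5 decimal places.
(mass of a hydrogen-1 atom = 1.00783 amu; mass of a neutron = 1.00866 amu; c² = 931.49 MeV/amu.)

Mass defect = 1872.88 MeV / (931.49 MeV/amu) = 2.0106281 amu
Constituent mass = 92(1.00783) + 142(1.00866) = 235.95008 amu
Atomic mass = 235.95008 − 2.0106281 = 233.9394519 amu ≈ 233.93945 amu (to 5 decimal places)

233.93945 amu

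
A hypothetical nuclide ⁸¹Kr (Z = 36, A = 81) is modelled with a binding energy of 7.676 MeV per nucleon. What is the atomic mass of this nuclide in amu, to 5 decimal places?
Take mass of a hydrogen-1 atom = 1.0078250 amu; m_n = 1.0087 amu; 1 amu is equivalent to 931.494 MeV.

81.00572 amu

Total binding energy = 81 × 7.676 = 621.756 MeV
Mass defect = 621.756 MeV / (931.494 MeV/amu) = 0.6674826 amu
Constituent mass = 36(1.0078250) + 45(1.0087) = 81.6732000 amu
Atomic mass = 81.6732000 − 0.6674826 = 81.0057174 amu ≈ 81.00572 amu (to 5 decimal places)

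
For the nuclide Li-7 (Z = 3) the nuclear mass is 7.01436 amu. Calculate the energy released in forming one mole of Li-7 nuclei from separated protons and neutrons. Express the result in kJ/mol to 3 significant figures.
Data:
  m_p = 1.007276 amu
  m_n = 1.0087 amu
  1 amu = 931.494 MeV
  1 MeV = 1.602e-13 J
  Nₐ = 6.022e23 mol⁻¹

3.80e+09 kJ/mol

Z = 3, so N = A − Z = 7 − 3 = 4.
Total constituent mass: 3 × 1.007276 + 4 × 1.0087 = 7.056628 amu
The mass defect is 7.056628 − 7.01436 = 0.042268 amu.
Converting to energy: 0.042268 amu × 931.494 MeV/amu = 39.3724 MeV
Per nucleus in joules: 39.3724 MeV × 1.602e-13 J/MeV = 6.3075e-12 J
Per mole: 6.3075e-12 J × 6.022e23 mol⁻¹ = 3.7984e+12 J/mol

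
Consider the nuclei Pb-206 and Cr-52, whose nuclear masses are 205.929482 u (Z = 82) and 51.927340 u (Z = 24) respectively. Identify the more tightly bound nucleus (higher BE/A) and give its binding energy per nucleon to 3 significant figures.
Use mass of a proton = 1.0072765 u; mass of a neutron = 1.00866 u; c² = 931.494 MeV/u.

Cr-52; 8.77 MeV/nucleon

Pb-206: Σm = 82(1.0072765) + 124(1.00866) = 207.6705130 u; Δm = 1.7410310 u; E_B = 1621.8 MeV; E_B/A = 7.873 MeV
Cr-52: Σm = 24(1.0072765) + 28(1.00866) = 52.4171160 u; Δm = 0.4897760 u; E_B = 456.223 MeV; E_B/A = 8.774 MeV
Cr-52 has the higher binding energy per nucleon, so it is the more tightly bound nucleus.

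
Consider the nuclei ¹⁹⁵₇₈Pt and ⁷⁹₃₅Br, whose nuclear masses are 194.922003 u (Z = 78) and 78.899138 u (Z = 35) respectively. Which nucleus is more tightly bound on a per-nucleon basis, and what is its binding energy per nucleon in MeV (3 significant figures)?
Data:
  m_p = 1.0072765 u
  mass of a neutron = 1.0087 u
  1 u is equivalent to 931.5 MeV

¹⁹⁵₇₈Pt: Σm = 78(1.0072765) + 117(1.0087) = 196.5854670 u; Δm = 1.6634640 u; E_B = 1549.5 MeV; E_B/A = 7.946 MeV
⁷⁹₃₅Br: Σm = 35(1.0072765) + 44(1.0087) = 79.6374775 u; Δm = 0.7383395 u; E_B = 687.76 MeV; E_B/A = 8.706 MeV
⁷⁹₃₅Br has the higher binding energy per nucleon, so it is the more tightly bound nucleus.

⁷⁹₃₅Br; 8.71 MeV/nucleon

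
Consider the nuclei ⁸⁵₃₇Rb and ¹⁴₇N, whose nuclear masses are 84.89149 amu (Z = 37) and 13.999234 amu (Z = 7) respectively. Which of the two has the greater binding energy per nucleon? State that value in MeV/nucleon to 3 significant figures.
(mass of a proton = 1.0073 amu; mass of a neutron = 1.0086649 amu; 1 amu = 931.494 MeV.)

⁸⁵₃₇Rb: Σm = 37(1.0073) + 48(1.0086649) = 85.6860152 amu; Δm = 0.7945252 amu; E_B = 740.10 MeV; E_B/A = 8.707 MeV
¹⁴₇N: Σm = 7(1.0073) + 7(1.0086649) = 14.1117543 amu; Δm = 0.1125203 amu; E_B = 104.812 MeV; E_B/A = 7.487 MeV
⁸⁵₃₇Rb has the higher binding energy per nucleon, so it is the more tightly bound nucleus.

⁸⁵₃₇Rb; 8.71 MeV/nucleon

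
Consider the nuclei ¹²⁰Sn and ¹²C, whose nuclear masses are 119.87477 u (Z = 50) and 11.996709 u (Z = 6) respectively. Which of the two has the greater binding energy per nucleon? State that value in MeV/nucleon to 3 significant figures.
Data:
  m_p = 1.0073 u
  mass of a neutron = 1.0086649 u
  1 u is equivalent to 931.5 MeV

¹²⁰Sn; 8.51 MeV/nucleon

¹²⁰Sn: Σm = 50(1.0073) + 70(1.0086649) = 120.9715430 u; Δm = 1.0967730 u; E_B = 1021.64 MeV; E_B/A = 8.514 MeV
¹²C: Σm = 6(1.0073) + 6(1.0086649) = 12.0957894 u; Δm = 0.0990804 u; E_B = 92.293 MeV; E_B/A = 7.691 MeV
¹²⁰Sn has the higher binding energy per nucleon, so it is the more tightly bound nucleus.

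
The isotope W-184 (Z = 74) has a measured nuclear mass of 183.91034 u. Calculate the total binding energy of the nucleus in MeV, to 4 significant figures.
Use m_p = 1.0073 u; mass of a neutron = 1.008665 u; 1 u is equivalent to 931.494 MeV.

1475 MeV

Total constituent mass: 74 × 1.0073 + 110 × 1.008665 = 185.493350 u
Mass defect Δm = 185.493350 − 183.91034 = 1.583010 u
Converting to energy: 1.583010 u × 931.494 MeV/u = 1474.56 MeV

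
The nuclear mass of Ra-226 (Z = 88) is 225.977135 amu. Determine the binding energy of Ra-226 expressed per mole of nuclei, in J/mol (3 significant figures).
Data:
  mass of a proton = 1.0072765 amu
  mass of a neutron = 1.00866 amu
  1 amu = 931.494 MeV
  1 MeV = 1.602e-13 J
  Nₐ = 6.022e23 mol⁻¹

1.67e+14 J/mol

Mass of separated nucleons = 88(1.0072765) + 138(1.00866) = 88.6403320 + 139.19508 = 227.8354120 amu
Δm = 227.8354120 − 225.977135 = 1.8582770 amu
Binding energy = Δm·c² = 1.8582770 × 931.494 MeV/amu = 1730.97 MeV
Per nucleus in joules: 1730.97 MeV × 1.602e-13 J/MeV = 2.7730e-10 J
Per mole: 2.7730e-10 J × 6.022e23 mol⁻¹ = 1.6699e+14 J/mol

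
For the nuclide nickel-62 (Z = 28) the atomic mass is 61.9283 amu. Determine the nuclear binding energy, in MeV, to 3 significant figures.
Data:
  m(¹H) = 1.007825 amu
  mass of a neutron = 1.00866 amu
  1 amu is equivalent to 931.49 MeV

545 MeV

The nucleus contains 28 protons and 62 − 28 = 34 neutrons.
Mass of separated nucleons = 28(1.007825) + 34(1.00866) = 28.219100 + 34.29444 = 62.513540 amu
Mass defect Δm = 62.513540 − 61.9283 = 0.585240 amu
Binding energy = Δm·c² = 0.585240 × 931.49 MeV/amu = 545.145 MeV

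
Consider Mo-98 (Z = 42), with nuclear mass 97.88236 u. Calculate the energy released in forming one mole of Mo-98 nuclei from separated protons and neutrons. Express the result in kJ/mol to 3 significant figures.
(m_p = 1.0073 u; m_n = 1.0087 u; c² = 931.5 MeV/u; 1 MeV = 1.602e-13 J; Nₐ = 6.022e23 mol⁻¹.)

8.19e+10 kJ/mol

Mass of separated nucleons = 42(1.0073) + 56(1.0087) = 42.3066 + 56.4872 = 98.7938 u
Mass defect Δm = 98.7938 − 97.88236 = 0.91144 u
Binding energy = Δm·c² = 0.91144 × 931.5 MeV/u = 849.006 MeV
Per nucleus in joules: 849.006 MeV × 1.602e-13 J/MeV = 1.3601e-10 J
Per mole: 1.3601e-10 J × 6.022e23 mol⁻¹ = 8.1905e+13 J/mol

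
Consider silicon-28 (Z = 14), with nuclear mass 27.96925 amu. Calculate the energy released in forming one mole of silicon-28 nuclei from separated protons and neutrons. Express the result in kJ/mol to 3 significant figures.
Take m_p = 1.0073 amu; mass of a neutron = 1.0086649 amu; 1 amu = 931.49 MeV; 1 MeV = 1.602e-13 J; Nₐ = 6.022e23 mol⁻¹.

2.28e+10 kJ/mol

The nucleus contains 14 protons and 28 − 14 = 14 neutrons.
Mass of separated nucleons = 14(1.0073) + 14(1.0086649) = 14.1022 + 14.1213086 = 28.2235086 amu
Mass defect Δm = 28.2235086 − 27.96925 = 0.2542586 amu
Binding energy = Δm·c² = 0.2542586 × 931.49 MeV/amu = 236.839 MeV
Per nucleus in joules: 236.839 MeV × 1.602e-13 J/MeV = 3.7942e-11 J
Per mole: 3.7942e-11 J × 6.022e23 mol⁻¹ = 2.2849e+13 J/mol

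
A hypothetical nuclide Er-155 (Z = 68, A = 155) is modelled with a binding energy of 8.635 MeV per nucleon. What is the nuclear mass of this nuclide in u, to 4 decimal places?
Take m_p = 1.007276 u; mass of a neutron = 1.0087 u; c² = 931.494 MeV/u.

154.8148 u

Total binding energy = 155 × 8.635 = 1338.425 MeV
Mass defect = 1338.425 MeV / (931.494 MeV/u) = 1.436858 u
Constituent mass = 68(1.007276) + 87(1.0087) = 156.251668 u
Nuclear mass = 156.251668 − 1.436858 = 154.814810 u ≈ 154.8148 u (to 4 decimal places)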